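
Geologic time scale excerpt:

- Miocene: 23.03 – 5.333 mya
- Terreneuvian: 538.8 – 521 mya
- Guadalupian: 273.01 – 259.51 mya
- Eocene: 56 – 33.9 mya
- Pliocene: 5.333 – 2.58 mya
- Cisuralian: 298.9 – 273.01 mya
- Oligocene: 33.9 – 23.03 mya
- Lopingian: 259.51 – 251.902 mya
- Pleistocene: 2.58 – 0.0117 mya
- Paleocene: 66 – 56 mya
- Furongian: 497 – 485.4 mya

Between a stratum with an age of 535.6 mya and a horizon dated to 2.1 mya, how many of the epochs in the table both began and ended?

9

The older date is 535.6 Ma and the younger is 2.1 Ma.
Epochs with start < 535.6 and end > 2.1 Ma: Furongian (497–485.4), Cisuralian (298.9–273.01), Guadalupian (273.01–259.51), Lopingian (259.51–251.902), Paleocene (66–56), Eocene (56–33.9), Oligocene (33.9–23.03), Miocene (23.03–5.333), Pliocene (5.333–2.58).
That is 9 complete epochs.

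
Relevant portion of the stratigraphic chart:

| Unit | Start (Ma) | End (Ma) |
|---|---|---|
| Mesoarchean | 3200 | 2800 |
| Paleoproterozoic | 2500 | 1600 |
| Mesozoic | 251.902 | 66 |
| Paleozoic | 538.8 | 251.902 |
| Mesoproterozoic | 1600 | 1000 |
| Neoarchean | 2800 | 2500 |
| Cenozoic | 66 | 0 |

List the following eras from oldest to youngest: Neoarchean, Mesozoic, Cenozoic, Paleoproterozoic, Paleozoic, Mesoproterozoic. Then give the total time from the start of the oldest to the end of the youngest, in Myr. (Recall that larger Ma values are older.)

Neoarchean → Paleoproterozoic → Mesoproterozoic → Paleozoic → Mesozoic → Cenozoic; total span 2800 Myr

From the excerpt: Neoarchean 2800–2500; Mesozoic 251.902–66; Cenozoic 66–0; Paleoproterozoic 2500–1600; Paleozoic 538.8–251.902; Mesoproterozoic 1600–1000 (Ma).
Larger Ma is earlier, so the oldest is Neoarchean and the youngest is Cenozoic; oldest to youngest: Neoarchean, Paleoproterozoic, Mesoproterozoic, Paleozoic, Mesozoic, Cenozoic.
Oldest start 2800 minus youngest end 0 gives 2800 Myr overall.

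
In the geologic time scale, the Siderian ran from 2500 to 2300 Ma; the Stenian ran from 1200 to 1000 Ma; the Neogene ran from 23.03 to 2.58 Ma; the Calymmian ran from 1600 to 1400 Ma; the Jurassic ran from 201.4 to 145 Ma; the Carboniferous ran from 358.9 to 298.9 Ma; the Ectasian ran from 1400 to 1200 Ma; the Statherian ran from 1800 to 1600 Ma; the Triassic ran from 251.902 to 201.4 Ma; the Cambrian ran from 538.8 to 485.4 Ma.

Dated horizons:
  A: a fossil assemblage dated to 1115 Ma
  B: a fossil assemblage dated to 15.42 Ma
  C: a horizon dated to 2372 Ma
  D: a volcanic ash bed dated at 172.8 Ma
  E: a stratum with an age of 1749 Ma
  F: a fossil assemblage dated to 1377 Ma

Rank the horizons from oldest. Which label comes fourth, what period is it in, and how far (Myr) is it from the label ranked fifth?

Larger Ma means older, so oldest first: C 2372 > E 1749 > F 1377 > A 1115 > D 172.8 > B 15.42.
Counting 4 along gives A (1115 Ma); the excerpt puts that inside the Stenian, 1200–1000 Ma.
Next in line is D (172.8 Ma), and 1115 − 172.8 = 942.2 Myr.

A, in the Stenian; 942.2 million years to D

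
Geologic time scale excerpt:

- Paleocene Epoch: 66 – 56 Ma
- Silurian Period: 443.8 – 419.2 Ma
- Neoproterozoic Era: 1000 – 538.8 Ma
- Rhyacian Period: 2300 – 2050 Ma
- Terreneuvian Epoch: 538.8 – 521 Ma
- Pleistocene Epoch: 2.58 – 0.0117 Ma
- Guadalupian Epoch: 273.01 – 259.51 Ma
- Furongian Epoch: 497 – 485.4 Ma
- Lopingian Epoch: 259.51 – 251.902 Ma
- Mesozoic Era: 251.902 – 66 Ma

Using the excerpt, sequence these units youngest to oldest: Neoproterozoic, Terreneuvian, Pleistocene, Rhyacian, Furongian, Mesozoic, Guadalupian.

Pleistocene → Mesozoic → Guadalupian → Furongian → Terreneuvian → Neoproterozoic → Rhyacian

Sorting by start age (ascending Ma, since larger Ma = older): Pleistocene began 2.58, Mesozoic began 251.902, Guadalupian began 273.01, Furongian began 497, Terreneuvian began 538.8, Neoproterozoic began 1000, Rhyacian began 2300.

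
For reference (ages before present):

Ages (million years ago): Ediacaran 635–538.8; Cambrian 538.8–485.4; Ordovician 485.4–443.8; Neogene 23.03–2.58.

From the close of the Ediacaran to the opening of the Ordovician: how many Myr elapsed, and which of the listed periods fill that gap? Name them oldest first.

53.4 million years; Cambrian

The Ediacaran closes at 538.8 Ma and the Ordovician opens at 485.4 Ma, so the interval is 538.8 − 485.4 = 53.4 Myr.
A period fits inside if it starts at or after 538.8 Ma and ends at or before 485.4 Ma; oldest first that gives Cambrian.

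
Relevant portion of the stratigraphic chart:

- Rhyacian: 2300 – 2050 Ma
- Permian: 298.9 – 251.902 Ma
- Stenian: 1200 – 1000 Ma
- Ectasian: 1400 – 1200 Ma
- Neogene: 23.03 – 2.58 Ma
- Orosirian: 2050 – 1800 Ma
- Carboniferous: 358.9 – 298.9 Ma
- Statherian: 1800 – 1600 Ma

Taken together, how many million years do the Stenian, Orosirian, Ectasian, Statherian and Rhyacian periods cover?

1100 million years

Duration is start − end for each: (1200 − 1000) + (2050 − 1800) + (1400 − 1200) + (1800 − 1600) + (2300 − 2050).
That is 200 + 250 + 200 + 200 + 250, which totals 1100 million years.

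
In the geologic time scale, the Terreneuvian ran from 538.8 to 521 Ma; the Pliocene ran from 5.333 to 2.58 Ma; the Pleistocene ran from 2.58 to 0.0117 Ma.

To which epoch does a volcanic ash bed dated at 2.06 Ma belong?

Pleistocene

2.06 Ma lies between 2.58 and 0.0117 Ma, so it falls in the Pleistocene.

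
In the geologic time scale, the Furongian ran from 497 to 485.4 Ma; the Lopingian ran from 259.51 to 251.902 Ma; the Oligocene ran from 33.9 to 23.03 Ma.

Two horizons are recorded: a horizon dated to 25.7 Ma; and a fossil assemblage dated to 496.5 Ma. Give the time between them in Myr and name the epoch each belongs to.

Elapsed time: 496.5 − 25.7 = 470.8 Myr.
25.7 Ma lies within 33.9–23.03 Ma: Oligocene.
496.5 Ma lies within 497–485.4 Ma: Furongian.

470.8 million years apart; the first in the Oligocene, the second in the Furongian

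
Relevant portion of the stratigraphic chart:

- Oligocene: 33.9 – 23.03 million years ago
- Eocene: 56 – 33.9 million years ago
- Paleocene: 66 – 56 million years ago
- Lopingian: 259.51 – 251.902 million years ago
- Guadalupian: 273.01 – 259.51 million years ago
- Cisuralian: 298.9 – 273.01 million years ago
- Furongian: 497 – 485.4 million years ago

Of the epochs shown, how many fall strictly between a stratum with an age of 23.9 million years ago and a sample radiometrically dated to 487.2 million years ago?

487.2 Ma sits inside the Furongian (497–485.4) and 23.9 Ma inside the Oligocene (33.9–23.03); neither of those is wholly between the two dates.
The listed epochs lying completely between them are Cisuralian, Guadalupian, Lopingian, Paleocene, Eocene — 5 in all.

5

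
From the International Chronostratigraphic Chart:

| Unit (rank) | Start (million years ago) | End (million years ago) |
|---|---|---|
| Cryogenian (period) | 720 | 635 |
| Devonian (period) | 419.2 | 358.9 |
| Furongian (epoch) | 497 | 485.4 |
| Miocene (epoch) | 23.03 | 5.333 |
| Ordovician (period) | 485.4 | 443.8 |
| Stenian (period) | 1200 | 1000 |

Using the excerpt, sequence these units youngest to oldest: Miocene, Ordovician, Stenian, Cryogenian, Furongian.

Miocene, Ordovician, Furongian, Cryogenian, Stenian

The oldest of these is Stenian (starts 1200 Ma) and the youngest is Miocene (ends 5.333 Ma).
In between, by decreasing start age: Cryogenian (720), Furongian (497), Ordovician (485.4).
Listing youngest first means reversing that sequence.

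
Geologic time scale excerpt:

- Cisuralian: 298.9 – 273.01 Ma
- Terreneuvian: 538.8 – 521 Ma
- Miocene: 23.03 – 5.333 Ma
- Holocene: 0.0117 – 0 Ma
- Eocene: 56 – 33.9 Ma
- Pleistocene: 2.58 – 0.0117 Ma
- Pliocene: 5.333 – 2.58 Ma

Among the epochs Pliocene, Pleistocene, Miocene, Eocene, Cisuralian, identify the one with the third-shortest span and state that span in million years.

Start − end for each: Pliocene 5.333 − 2.58 = 2.753; Pleistocene 2.58 − 0.0117 = 2.5683; Miocene 23.03 − 5.333 = 17.697; Eocene 56 − 33.9 = 22.1; Cisuralian 298.9 − 273.01 = 25.89.
Ranking these from shortest: Pleistocene < Pliocene < Miocene < Eocene < Cisuralian.
Position 3 in that ranking is Miocene, which lasted 17.697 Myr.

Miocene, 17.697 million years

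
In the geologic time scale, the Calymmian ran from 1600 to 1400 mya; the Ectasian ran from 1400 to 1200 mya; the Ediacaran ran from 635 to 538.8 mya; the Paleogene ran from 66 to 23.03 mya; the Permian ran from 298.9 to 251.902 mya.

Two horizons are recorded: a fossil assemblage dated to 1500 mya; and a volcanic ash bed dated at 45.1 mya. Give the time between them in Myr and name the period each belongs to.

1454.9 million years apart; the first in the Calymmian, the second in the Paleogene

Elapsed time: 1500 − 45.1 = 1454.9 Myr.
1500 Ma lies within 1600–1400 Ma: Calymmian.
45.1 Ma lies within 66–23.03 Ma: Paleogene.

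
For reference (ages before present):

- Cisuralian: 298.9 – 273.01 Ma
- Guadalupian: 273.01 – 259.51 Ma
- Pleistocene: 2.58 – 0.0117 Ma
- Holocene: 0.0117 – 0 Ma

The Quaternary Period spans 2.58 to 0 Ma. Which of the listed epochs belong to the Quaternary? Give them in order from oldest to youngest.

Pleistocene, Holocene

Epochs with both bounds inside 2.58–0 Ma: Pleistocene (2.58–0.0117), Holocene (0.0117–0).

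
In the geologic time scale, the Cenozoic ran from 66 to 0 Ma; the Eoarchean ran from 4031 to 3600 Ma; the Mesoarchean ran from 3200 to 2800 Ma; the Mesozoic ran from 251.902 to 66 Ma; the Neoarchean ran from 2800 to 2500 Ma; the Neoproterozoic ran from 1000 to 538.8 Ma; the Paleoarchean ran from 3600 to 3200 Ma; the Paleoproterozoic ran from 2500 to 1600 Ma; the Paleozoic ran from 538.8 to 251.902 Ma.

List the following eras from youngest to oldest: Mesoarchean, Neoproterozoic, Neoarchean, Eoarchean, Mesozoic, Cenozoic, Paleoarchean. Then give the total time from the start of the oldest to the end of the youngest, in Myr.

Cenozoic, Mesozoic, Neoproterozoic, Neoarchean, Mesoarchean, Paleoarchean, Eoarchean; total span 4031 Myr

From the excerpt: Mesoarchean 3200–2800; Neoproterozoic 1000–538.8; Neoarchean 2800–2500; Eoarchean 4031–3600; Mesozoic 251.902–66; Cenozoic 66–0; Paleoarchean 3600–3200 (Ma).
Larger Ma is earlier, so the oldest is Eoarchean and the youngest is Cenozoic; youngest to oldest: Cenozoic, Mesozoic, Neoproterozoic, Neoarchean, Mesoarchean, Paleoarchean, Eoarchean.
Oldest start 4031 minus youngest end 0 gives 4031 Myr overall.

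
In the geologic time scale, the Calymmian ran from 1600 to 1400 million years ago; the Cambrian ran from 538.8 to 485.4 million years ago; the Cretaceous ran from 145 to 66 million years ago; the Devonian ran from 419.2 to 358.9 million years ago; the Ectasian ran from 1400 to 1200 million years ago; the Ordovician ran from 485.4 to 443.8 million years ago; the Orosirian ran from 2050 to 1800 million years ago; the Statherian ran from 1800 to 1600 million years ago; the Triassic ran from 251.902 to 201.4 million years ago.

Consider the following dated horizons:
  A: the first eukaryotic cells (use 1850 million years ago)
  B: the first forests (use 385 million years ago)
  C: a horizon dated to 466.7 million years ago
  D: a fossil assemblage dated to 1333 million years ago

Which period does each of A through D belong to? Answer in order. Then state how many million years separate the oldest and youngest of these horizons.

A — Orosirian; B — Devonian; C — Ordovician; D — Ectasian; span 1465 million years

A: 1850 Ma lies in 2050–1800 Ma, so Orosirian.
B: 385 Ma lies in 419.2–358.9 Ma, so Devonian.
C: 466.7 Ma lies in 485.4–443.8 Ma, so Ordovician.
D: 1333 Ma lies in 1400–1200 Ma, so Ectasian.
Oldest = 1850 Ma, youngest = 385 Ma → span 1465 Myr.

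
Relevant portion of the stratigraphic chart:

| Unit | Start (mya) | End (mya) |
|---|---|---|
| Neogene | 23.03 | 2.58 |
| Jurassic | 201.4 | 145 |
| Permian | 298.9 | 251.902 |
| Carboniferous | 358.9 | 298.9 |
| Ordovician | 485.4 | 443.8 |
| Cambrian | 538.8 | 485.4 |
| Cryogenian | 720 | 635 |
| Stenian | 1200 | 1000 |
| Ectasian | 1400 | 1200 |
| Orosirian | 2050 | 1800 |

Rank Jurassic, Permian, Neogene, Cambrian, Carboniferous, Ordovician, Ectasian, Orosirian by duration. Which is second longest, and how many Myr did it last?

Ectasian, 200 million years

Durations: Jurassic 56.4; Permian 46.998; Neogene 20.45; Cambrian 53.4; Carboniferous 60; Ordovician 41.6; Ectasian 200; Orosirian 250 Myr.
Sorted longest-first: Orosirian (250), Ectasian (200), Carboniferous (60), Jurassic (56.4), Cambrian (53.4), Permian (46.998), Ordovician (41.6), Neogene (20.45).
The second longest is Ectasian at 200 Myr.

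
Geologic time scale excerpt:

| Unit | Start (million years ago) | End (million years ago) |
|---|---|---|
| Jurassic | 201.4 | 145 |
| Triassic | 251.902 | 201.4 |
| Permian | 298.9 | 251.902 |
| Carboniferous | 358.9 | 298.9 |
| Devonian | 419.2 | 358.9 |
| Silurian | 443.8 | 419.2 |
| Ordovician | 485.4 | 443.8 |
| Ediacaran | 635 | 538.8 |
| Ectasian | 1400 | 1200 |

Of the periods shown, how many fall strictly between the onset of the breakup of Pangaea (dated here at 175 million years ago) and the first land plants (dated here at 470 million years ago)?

The older date is 470 Ma and the younger is 175 Ma.
Periods with start < 470 and end > 175 Ma: Silurian (443.8–419.2), Devonian (419.2–358.9), Carboniferous (358.9–298.9), Permian (298.9–251.902), Triassic (251.902–201.4).
That is 5 complete periods.

5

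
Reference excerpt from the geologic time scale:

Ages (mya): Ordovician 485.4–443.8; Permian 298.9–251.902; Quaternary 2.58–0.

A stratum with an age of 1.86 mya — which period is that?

Quaternary

1.86 Ma lies between 2.58 and 0 Ma, so it falls in the Quaternary.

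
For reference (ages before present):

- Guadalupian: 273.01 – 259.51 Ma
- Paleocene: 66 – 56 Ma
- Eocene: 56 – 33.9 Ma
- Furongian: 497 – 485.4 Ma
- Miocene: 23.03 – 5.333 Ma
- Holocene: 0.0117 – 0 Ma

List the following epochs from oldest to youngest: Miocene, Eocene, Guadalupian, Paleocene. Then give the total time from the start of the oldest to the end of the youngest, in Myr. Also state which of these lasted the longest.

From the excerpt: Miocene 23.03–5.333; Eocene 56–33.9; Guadalupian 273.01–259.51; Paleocene 66–56 (Ma).
Larger Ma is earlier, so the oldest is Guadalupian and the youngest is Miocene; oldest to youngest: Guadalupian, Paleocene, Eocene, Miocene.
Oldest start 273.01 minus youngest end 5.333 gives 267.677 Myr overall.
Individual lengths (start − end): Miocene 17.697; Guadalupian 13.5; Paleocene 10; Eocene 22.1. The largest is Eocene at 22.1 Myr.

Guadalupian → Paleocene → Eocene → Miocene; total span 267.677 Myr; longest is Eocene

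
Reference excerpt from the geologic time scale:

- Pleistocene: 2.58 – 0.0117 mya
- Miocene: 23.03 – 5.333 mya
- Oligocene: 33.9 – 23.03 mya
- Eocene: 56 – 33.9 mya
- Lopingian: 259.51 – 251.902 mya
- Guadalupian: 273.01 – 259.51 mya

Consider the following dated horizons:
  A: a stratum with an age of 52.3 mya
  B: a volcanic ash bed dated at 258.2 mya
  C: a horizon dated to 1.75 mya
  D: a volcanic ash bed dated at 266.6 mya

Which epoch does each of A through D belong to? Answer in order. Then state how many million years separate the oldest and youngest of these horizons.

A: 52.3 Ma lies in 56–33.9 Ma, so Eocene.
B: 258.2 Ma lies in 259.51–251.902 Ma, so Lopingian.
C: 1.75 Ma lies in 2.58–0.0117 Ma, so Pleistocene.
D: 266.6 Ma lies in 273.01–259.51 Ma, so Guadalupian.
Oldest = 266.6 Ma, youngest = 1.75 Ma → span 264.85 Myr.

A — Eocene; B — Lopingian; C — Pleistocene; D — Guadalupian; span 264.85 million years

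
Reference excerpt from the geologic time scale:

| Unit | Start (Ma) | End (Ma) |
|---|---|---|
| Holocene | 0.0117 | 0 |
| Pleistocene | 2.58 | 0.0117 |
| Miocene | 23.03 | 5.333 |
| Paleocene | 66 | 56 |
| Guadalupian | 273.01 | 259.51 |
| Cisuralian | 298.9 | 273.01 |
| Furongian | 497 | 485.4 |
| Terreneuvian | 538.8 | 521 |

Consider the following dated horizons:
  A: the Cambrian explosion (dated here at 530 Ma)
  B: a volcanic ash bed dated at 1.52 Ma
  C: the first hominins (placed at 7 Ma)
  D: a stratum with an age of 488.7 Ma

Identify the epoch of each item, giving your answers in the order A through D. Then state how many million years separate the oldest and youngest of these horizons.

Match each age against the start–end ranges in the excerpt: A = 530 Ma → Terreneuvian (538.8–521); B = 1.52 Ma → Pleistocene (2.58–0.0117); C = 7 Ma → Miocene (23.03–5.333); D = 488.7 Ma → Furongian (497–485.4).
The largest age is 530 Ma and the smallest is 1.52 Ma; their difference is 528.48 Myr.

A — Terreneuvian; B — Pleistocene; C — Miocene; D — Furongian; span 528.48 million years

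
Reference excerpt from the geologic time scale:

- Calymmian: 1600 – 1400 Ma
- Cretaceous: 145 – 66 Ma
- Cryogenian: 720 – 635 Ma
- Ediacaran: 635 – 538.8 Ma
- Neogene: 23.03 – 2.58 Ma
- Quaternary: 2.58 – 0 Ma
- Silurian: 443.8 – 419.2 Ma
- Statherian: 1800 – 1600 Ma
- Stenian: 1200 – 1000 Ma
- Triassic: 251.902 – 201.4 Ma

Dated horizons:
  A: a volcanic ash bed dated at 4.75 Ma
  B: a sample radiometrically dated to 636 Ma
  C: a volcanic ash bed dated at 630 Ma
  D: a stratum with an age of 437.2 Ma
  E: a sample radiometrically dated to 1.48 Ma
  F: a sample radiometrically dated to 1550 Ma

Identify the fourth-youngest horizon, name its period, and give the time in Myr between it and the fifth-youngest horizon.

C, in the Ediacaran; 6 million years to B

Smaller Ma means younger, so youngest first: E 1.48 < A 4.75 < D 437.2 < C 630 < B 636 < F 1550.
Counting 4 along gives C (630 Ma); the excerpt puts that inside the Ediacaran, 635–538.8 Ma.
Next in line is B (636 Ma), and 636 − 630 = 6 Myr.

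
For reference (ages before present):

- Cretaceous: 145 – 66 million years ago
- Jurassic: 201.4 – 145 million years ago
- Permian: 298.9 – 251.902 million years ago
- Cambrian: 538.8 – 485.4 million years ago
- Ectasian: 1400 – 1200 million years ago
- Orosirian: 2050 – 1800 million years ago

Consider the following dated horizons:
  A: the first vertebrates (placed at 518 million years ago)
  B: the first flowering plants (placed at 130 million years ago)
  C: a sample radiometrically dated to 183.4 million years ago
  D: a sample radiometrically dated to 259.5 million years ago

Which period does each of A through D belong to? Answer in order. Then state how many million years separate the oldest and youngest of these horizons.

A: 518 Ma lies in 538.8–485.4 Ma, so Cambrian.
B: 130 Ma lies in 145–66 Ma, so Cretaceous.
C: 183.4 Ma lies in 201.4–145 Ma, so Jurassic.
D: 259.5 Ma lies in 298.9–251.902 Ma, so Permian.
Oldest = 518 Ma, youngest = 130 Ma → span 388 Myr.

A — Cambrian; B — Cretaceous; C — Jurassic; D — Permian; span 388 million years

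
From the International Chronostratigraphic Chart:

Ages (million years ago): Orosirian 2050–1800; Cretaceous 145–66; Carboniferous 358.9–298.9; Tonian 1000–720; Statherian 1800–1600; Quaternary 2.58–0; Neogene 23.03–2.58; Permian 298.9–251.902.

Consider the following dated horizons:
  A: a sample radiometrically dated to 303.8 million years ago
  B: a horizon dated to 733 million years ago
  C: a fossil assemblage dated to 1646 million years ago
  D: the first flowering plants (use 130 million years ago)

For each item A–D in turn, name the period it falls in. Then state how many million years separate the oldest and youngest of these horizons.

A — Carboniferous; B — Tonian; C — Statherian; D — Cretaceous; span 1516 million years

Match each age against the start–end ranges in the excerpt: A = 303.8 Ma → Carboniferous (358.9–298.9); B = 733 Ma → Tonian (1000–720); C = 1646 Ma → Statherian (1800–1600); D = 130 Ma → Cretaceous (145–66).
The largest age is 1646 Ma and the smallest is 130 Ma; their difference is 1516 Myr.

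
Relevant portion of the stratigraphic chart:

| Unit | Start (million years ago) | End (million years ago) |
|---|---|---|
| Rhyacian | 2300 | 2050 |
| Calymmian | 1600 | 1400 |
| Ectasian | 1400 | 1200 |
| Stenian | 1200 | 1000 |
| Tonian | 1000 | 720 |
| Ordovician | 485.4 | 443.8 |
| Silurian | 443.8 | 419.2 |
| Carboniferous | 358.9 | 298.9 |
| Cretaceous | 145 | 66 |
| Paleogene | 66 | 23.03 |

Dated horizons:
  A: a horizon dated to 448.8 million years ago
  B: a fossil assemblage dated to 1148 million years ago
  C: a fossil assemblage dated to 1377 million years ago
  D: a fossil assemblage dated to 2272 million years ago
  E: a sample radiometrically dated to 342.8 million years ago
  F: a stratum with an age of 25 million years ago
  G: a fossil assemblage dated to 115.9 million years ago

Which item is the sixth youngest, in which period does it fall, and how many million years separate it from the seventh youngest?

C, in the Ectasian; 895 million years to D

Smaller Ma means younger, so youngest first: F 25 < G 115.9 < E 342.8 < A 448.8 < B 1148 < C 1377 < D 2272.
Counting 6 along gives C (1377 Ma); the excerpt puts that inside the Ectasian, 1400–1200 Ma.
Next in line is D (2272 Ma), and 2272 − 1377 = 895 Myr.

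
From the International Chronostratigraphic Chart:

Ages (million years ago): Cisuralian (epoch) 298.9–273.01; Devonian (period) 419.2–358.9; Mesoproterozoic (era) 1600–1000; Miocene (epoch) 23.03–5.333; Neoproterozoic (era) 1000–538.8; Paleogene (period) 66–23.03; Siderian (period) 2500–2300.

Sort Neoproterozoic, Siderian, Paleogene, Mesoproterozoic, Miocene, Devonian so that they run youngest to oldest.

Miocene, then Paleogene, then Devonian, then Neoproterozoic, then Mesoproterozoic, then Siderian

The oldest of these is Siderian (starts 2500 Ma) and the youngest is Miocene (ends 5.333 Ma).
In between, by decreasing start age: Mesoproterozoic (1600), Neoproterozoic (1000), Devonian (419.2), Paleogene (66).
Listing youngest first means reversing that sequence.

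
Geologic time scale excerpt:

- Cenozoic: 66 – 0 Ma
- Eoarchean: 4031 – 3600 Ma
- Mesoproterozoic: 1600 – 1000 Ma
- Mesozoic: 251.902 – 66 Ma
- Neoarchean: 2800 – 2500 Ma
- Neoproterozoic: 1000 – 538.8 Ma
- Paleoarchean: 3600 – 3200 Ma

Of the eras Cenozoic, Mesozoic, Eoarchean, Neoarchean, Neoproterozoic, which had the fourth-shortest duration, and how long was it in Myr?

Start − end for each: Cenozoic 66 − 0 = 66; Mesozoic 251.902 − 66 = 185.902; Eoarchean 4031 − 3600 = 431; Neoarchean 2800 − 2500 = 300; Neoproterozoic 1000 − 538.8 = 461.2.
Ranking these from shortest: Cenozoic < Mesozoic < Neoarchean < Eoarchean < Neoproterozoic.
Position 4 in that ranking is Eoarchean, which lasted 431 Myr.

Eoarchean, 431 million years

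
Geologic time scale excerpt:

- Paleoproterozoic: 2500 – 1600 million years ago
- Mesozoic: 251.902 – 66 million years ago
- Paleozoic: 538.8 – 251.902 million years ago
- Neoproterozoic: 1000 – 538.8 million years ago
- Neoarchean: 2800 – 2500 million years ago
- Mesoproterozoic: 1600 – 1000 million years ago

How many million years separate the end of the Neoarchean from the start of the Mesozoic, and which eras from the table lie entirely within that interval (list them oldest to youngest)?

2248.098 million years; Paleoproterozoic, Mesoproterozoic, Neoproterozoic, Paleozoic

End of Neoarchean = 2500 Ma; start of Mesozoic = 251.902 Ma.
Gap = 2500 − 251.902 = 2248.098 Myr.
Eras wholly inside 2500–251.902 Ma: Paleoproterozoic (2500–1600), Mesoproterozoic (1600–1000), Neoproterozoic (1000–538.8), Paleozoic (538.8–251.902).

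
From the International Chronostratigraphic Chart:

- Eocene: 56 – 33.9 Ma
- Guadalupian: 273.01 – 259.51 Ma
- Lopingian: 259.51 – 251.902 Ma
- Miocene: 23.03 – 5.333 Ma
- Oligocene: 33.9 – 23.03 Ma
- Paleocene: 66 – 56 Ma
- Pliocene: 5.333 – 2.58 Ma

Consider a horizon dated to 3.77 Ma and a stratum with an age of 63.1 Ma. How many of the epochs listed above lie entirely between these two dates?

3

63.1 Ma sits inside the Paleocene (66–56) and 3.77 Ma inside the Pliocene (5.333–2.58); neither of those is wholly between the two dates.
The listed epochs lying completely between them are Eocene, Oligocene, Miocene — 3 in all.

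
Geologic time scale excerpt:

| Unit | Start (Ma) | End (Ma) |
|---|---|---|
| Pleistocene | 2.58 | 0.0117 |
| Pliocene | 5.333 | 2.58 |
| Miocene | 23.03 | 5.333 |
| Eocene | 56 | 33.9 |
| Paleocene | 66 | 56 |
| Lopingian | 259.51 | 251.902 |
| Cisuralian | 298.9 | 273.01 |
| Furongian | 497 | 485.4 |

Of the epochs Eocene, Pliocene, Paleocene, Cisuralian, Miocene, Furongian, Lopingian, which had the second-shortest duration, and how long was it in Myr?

Lopingian, 7.608 million years

Durations: Eocene 22.1; Pliocene 2.753; Paleocene 10; Cisuralian 25.89; Miocene 17.697; Furongian 11.6; Lopingian 7.608 Myr.
Sorted shortest-first: Pliocene (2.753), Lopingian (7.608), Paleocene (10), Furongian (11.6), Miocene (17.697), Eocene (22.1), Cisuralian (25.89).
The second shortest is Lopingian at 7.608 Myr.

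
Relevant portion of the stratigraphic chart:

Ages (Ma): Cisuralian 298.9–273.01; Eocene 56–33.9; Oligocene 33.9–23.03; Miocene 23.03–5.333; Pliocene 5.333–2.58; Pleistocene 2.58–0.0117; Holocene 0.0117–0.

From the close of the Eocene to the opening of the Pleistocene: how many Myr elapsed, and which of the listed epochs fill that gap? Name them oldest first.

31.32 million years; Oligocene, Miocene, Pliocene

The Eocene closes at 33.9 Ma and the Pleistocene opens at 2.58 Ma, so the interval is 33.9 − 2.58 = 31.32 Myr.
An epoch fits inside if it starts at or after 33.9 Ma and ends at or before 2.58 Ma; oldest first that gives Oligocene, Miocene, Pliocene.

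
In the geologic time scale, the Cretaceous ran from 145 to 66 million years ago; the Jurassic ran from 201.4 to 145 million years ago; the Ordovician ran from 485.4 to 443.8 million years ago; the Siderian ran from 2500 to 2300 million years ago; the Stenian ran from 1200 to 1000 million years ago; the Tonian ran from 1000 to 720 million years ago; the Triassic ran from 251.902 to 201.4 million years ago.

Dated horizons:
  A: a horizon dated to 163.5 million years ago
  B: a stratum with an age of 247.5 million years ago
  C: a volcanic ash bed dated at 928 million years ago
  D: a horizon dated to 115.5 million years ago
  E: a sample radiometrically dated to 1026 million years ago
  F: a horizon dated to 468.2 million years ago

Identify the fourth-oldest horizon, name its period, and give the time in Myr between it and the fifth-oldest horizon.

B, in the Triassic; 84 million years to A

Sorted oldest-first by Ma: E (1026), C (928), F (468.2), B (247.5), A (163.5), D (115.5).
The fourth oldest is B at 247.5 Ma, which lies in 251.902–201.4 Ma: the Triassic.
The fifth oldest is A at 163.5 Ma; separation = |247.5 − 163.5| = 84 Myr.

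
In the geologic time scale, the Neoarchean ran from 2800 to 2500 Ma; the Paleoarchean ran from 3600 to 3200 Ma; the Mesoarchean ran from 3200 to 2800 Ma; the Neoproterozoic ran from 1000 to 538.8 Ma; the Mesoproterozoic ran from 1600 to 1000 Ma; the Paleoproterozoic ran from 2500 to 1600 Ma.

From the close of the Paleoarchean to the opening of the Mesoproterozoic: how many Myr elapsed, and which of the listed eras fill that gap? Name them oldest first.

1600 million years; Mesoarchean, Neoarchean, Paleoproterozoic

End of Paleoarchean = 3200 Ma; start of Mesoproterozoic = 1600 Ma.
Gap = 3200 − 1600 = 1600 Myr.
Eras wholly inside 3200–1600 Ma: Mesoarchean (3200–2800), Neoarchean (2800–2500), Paleoproterozoic (2500–1600).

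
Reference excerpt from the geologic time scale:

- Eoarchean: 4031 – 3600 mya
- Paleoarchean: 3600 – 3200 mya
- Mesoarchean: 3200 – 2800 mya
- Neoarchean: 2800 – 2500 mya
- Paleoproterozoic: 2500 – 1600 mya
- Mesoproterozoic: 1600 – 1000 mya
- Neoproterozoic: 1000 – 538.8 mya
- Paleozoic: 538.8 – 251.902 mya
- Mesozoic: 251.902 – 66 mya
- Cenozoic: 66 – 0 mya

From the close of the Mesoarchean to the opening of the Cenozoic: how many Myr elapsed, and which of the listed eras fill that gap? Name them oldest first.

End of Mesoarchean = 2800 Ma; start of Cenozoic = 66 Ma.
Gap = 2800 − 66 = 2734 Myr.
Eras wholly inside 2800–66 Ma: Neoarchean (2800–2500), Paleoproterozoic (2500–1600), Mesoproterozoic (1600–1000), Neoproterozoic (1000–538.8), Paleozoic (538.8–251.902), Mesozoic (251.902–66).

2734 million years; Neoarchean, Paleoproterozoic, Mesoproterozoic, Neoproterozoic, Paleozoic, Mesozoic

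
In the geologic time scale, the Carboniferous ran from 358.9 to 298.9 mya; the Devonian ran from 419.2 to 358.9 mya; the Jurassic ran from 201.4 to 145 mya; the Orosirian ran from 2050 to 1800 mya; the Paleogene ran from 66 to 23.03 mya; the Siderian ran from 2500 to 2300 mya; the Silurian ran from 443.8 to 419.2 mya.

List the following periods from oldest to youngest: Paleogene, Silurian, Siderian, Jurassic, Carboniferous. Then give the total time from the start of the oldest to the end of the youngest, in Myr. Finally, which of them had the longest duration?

From the excerpt: Paleogene 66–23.03; Silurian 443.8–419.2; Siderian 2500–2300; Jurassic 201.4–145; Carboniferous 358.9–298.9 (Ma).
Larger Ma is earlier, so the oldest is Siderian and the youngest is Paleogene; oldest to youngest: Siderian, Silurian, Carboniferous, Jurassic, Paleogene.
Oldest start 2500 minus youngest end 23.03 gives 2476.97 Myr overall.
Individual lengths (start − end): Siderian 200; Paleogene 42.97; Carboniferous 60; Jurassic 56.4; Silurian 24.6. The largest is Siderian at 200 Myr.

Siderian, Silurian, Carboniferous, Jurassic, Paleogene; total span 2476.97 Myr; longest is Siderian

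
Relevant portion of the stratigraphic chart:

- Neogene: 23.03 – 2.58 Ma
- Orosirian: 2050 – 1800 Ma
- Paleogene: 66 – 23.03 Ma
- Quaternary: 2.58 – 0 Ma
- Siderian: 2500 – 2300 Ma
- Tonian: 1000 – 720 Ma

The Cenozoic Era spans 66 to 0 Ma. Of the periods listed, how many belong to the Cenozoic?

3

Periods inside 66–0 Ma: Paleogene, Neogene, Quaternary — 3 in total.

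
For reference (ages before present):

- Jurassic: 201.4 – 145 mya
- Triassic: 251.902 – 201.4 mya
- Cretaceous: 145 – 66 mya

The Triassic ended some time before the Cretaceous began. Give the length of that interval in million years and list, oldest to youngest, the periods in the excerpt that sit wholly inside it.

56.4 million years; Jurassic

End of Triassic = 201.4 Ma; start of Cretaceous = 145 Ma.
Gap = 201.4 − 145 = 56.4 Myr.
Periods wholly inside 201.4–145 Ma: Jurassic (201.4–145).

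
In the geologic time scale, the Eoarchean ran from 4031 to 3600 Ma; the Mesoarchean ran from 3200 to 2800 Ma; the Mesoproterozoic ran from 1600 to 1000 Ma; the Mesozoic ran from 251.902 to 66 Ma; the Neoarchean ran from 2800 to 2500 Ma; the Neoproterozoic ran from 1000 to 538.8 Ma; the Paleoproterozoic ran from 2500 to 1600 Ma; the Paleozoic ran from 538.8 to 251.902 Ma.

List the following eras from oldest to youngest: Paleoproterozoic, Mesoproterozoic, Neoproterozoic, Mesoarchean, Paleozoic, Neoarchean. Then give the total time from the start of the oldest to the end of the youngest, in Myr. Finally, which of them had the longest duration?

From the excerpt: Paleoproterozoic 2500–1600; Mesoproterozoic 1600–1000; Neoproterozoic 1000–538.8; Mesoarchean 3200–2800; Paleozoic 538.8–251.902; Neoarchean 2800–2500 (Ma).
Larger Ma is earlier, so the oldest is Mesoarchean and the youngest is Paleozoic; oldest to youngest: Mesoarchean, Neoarchean, Paleoproterozoic, Mesoproterozoic, Neoproterozoic, Paleozoic.
Oldest start 3200 minus youngest end 251.902 gives 2948.098 Myr overall.
Individual lengths (start − end): Paleozoic 286.898; Mesoarchean 400; Mesoproterozoic 600; Neoproterozoic 461.2; Paleoproterozoic 900; Neoarchean 300. The largest is Paleoproterozoic at 900 Myr.

Mesoarchean → Neoarchean → Paleoproterozoic → Mesoproterozoic → Neoproterozoic → Paleozoic; total span 2948.098 Myr; longest is Paleoproterozoic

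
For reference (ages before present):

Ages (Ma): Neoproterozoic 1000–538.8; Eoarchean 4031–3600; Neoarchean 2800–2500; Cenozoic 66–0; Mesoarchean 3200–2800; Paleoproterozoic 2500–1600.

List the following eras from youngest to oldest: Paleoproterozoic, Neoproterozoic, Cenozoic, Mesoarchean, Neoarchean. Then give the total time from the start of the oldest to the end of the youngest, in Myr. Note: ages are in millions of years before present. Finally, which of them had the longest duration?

Cenozoic, Neoproterozoic, Paleoproterozoic, Neoarchean, Mesoarchean; total span 3200 Myr; longest is Paleoproterozoic

Start ages (Ma): Mesoarchean 3200, Neoarchean 2800, Paleoproterozoic 2500, Neoproterozoic 1000, Cenozoic 66.
Ordered youngest to oldest: Cenozoic, Neoproterozoic, Paleoproterozoic, Neoarchean, Mesoarchean.
Span = 3200 − 0 = 3200 Myr.
Durations: Cenozoic 66, Neoarchean 300, Paleoproterozoic 900, Neoproterozoic 461.2, Mesoarchean 400 → longest is Paleoproterozoic (900 Myr).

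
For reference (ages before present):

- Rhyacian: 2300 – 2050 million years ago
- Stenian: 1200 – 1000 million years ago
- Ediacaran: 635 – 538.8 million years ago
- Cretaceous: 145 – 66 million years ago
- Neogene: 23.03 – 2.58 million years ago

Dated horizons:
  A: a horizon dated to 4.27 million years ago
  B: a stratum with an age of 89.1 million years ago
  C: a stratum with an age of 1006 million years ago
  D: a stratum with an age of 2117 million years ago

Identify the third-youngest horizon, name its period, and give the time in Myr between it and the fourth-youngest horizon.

Smaller Ma means younger, so youngest first: A 4.27 < B 89.1 < C 1006 < D 2117.
Counting 3 along gives C (1006 Ma); the excerpt puts that inside the Stenian, 1200–1000 Ma.
Next in line is D (2117 Ma), and 2117 − 1006 = 1111 Myr.

C, in the Stenian; 1111 million years to D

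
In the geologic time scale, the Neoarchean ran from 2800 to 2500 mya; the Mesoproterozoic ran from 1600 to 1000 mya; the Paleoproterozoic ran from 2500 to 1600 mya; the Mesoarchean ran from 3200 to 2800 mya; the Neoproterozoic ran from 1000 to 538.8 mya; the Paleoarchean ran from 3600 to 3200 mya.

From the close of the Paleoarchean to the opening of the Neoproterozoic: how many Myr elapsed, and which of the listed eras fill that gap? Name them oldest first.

The Paleoarchean closes at 3200 Ma and the Neoproterozoic opens at 1000 Ma, so the interval is 3200 − 1000 = 2200 Myr.
An era fits inside if it starts at or after 3200 Ma and ends at or before 1000 Ma; oldest first that gives Mesoarchean, Neoarchean, Paleoproterozoic, Mesoproterozoic.

2200 million years; Mesoarchean, Neoarchean, Paleoproterozoic, Mesoproterozoic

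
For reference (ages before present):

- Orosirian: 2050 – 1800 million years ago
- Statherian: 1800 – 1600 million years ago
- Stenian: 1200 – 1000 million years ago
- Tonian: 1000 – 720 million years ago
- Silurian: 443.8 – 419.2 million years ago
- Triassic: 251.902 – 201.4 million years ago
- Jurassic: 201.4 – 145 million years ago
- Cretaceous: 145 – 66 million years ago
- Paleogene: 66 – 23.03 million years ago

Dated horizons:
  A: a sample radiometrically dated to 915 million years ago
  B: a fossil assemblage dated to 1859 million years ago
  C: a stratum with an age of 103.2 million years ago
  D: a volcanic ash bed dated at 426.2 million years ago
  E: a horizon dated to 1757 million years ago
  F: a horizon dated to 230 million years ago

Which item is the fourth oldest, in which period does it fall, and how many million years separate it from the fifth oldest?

D, in the Silurian; 196.2 million years to F

Larger Ma means older, so oldest first: B 1859 > E 1757 > A 915 > D 426.2 > F 230 > C 103.2.
Counting 4 along gives D (426.2 Ma); the excerpt puts that inside the Silurian, 443.8–419.2 Ma.
Next in line is F (230 Ma), and 426.2 − 230 = 196.2 Myr.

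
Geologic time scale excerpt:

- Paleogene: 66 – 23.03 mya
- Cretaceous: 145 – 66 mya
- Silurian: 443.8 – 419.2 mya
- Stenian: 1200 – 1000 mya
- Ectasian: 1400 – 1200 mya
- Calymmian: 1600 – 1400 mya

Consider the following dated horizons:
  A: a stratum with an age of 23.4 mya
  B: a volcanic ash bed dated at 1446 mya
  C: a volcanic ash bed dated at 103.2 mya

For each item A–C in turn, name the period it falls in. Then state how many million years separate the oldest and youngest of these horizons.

A — Paleogene; B — Calymmian; C — Cretaceous; span 1422.6 million years

A: 23.4 Ma lies in 66–23.03 Ma, so Paleogene.
B: 1446 Ma lies in 1600–1400 Ma, so Calymmian.
C: 103.2 Ma lies in 145–66 Ma, so Cretaceous.
Oldest = 1446 Ma, youngest = 23.4 Ma → span 1422.6 Myr.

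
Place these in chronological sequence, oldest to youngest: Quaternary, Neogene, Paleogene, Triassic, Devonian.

Era membership (oldest first within each) — Paleozoic: Devonian; Mesozoic: Triassic; Cenozoic: Paleogene, Neogene, Quaternary. Paleozoic precedes Mesozoic, which precedes Cenozoic. Concatenating the groups in that era order gives oldest to youngest directly.

Devonian → Triassic → Paleogene → Neogene → Quaternary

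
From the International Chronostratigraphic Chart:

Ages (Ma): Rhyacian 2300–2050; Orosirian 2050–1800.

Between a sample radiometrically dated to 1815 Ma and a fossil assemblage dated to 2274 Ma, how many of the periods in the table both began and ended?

0

Checking each listed span, none has both start < 2274 Ma and end > 1815 Ma — every period straddles one of the two dates or lies outside them — so the count is 0.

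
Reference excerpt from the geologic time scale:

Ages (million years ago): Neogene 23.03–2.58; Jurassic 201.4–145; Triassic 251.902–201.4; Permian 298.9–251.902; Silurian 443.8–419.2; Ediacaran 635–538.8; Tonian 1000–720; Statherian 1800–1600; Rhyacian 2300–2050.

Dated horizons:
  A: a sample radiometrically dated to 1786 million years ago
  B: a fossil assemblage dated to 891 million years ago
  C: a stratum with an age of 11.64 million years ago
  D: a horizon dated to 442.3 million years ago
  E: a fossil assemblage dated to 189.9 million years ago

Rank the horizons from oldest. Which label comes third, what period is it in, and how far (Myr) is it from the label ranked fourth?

Sorted oldest-first by Ma: A (1786), B (891), D (442.3), E (189.9), C (11.64).
The third oldest is D at 442.3 Ma, which lies in 443.8–419.2 Ma: the Silurian.
The fourth oldest is E at 189.9 Ma; separation = |442.3 − 189.9| = 252.4 Myr.

D, in the Silurian; 252.4 million years to E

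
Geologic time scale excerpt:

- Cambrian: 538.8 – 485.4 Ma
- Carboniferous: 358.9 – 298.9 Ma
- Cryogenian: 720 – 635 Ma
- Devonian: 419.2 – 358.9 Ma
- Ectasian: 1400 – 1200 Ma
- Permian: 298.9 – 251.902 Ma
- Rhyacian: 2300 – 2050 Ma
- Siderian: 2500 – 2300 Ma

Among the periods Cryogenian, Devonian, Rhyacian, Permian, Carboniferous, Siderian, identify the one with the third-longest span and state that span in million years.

Start − end for each: Cryogenian 720 − 635 = 85; Devonian 419.2 − 358.9 = 60.3; Rhyacian 2300 − 2050 = 250; Permian 298.9 − 251.902 = 46.998; Carboniferous 358.9 − 298.9 = 60; Siderian 2500 − 2300 = 200.
Ranking these from longest: Rhyacian > Siderian > Cryogenian > Devonian > Carboniferous > Permian.
Position 3 in that ranking is Cryogenian, which lasted 85 Myr.

Cryogenian, 85 million years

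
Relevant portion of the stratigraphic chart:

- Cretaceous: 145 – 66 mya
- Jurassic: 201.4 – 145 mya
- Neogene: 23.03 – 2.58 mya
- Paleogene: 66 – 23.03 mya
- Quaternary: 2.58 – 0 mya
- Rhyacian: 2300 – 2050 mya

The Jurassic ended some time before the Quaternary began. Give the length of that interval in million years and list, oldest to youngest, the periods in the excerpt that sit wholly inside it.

142.42 million years; Cretaceous, Paleogene, Neogene

End of Jurassic = 145 Ma; start of Quaternary = 2.58 Ma.
Gap = 145 − 2.58 = 142.42 Myr.
Periods wholly inside 145–2.58 Ma: Cretaceous (145–66), Paleogene (66–23.03), Neogene (23.03–2.58).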